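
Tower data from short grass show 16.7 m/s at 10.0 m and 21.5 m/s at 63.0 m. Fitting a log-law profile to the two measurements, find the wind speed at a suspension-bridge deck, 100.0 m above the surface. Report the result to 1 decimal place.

22.7 m/s

Log law: V ∝ ln(z/z₀). From the pair, with r = V₁/V₂ = 0.77674,
ln z₀ = (ln z₁ − r·ln z₂)/(1 − r) = (2.3026 − 0.77674×4.1431)/0.22326 = -4.1010 → z₀ = 0.01656 m
V₃ = V₁ · ln(z₃/z₀)/ln(z₁/z₀) = 16.7 × 8.7062/6.4036 = 22.7049 m/s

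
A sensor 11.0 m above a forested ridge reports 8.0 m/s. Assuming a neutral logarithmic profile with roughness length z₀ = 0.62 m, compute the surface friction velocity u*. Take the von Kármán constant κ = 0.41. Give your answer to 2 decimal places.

Log law: V(z) = (u*/κ) · ln(z/z₀) ⇒ u* = κ · V / ln(z/z₀)
u* = 0.41 × 8.0 / ln(11.0/0.62) = 0.41 × 8.0 / 2.8759
   = 3.2800 / 2.8759 = 1.1405 m/s

u* ≈ 1.14 m/s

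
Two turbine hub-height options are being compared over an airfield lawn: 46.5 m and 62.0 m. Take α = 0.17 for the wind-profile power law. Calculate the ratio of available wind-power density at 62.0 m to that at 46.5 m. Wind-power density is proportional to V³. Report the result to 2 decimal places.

1.16

Speed ratio: V_B/V_A = (z_B/z_A)^α = (62.0/46.5)^0.17 = (1.3333)^0.17 = 1.05012
Power-density ratio: P_B/P_A = (V_B/V_A)³ = (1.05012)³ = 1.15803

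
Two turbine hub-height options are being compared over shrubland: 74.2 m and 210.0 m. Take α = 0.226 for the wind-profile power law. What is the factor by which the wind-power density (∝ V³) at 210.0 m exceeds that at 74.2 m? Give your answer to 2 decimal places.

Speed ratio: V_B/V_A = (z_B/z_A)^α = (210.0/74.2)^0.226 = (2.8302)^0.226 = 1.26506
Power-density ratio: P_B/P_A = (V_B/V_A)³ = (1.26506)³ = 2.02456

2.02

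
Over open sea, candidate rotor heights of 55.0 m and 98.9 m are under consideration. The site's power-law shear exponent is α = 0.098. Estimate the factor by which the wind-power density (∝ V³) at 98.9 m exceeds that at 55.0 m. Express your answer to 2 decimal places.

Speed ratio: V_B/V_A = (z_B/z_A)^α = (98.9/55.0)^0.098 = (1.7982)^0.098 = 1.05919
Power-density ratio: P_B/P_A = (V_B/V_A)³ = (1.05919)³ = 1.18829

1.19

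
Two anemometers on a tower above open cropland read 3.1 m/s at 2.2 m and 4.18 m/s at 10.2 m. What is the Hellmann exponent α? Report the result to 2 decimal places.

α ≈ 0.19

Power law: V₂/V₁ = (z₂/z₁)^α ⇒ α = ln(V₂/V₁) / ln(z₂/z₁)
α = ln(4.18/3.1) / ln(10.2/2.2) = ln(1.3484) / ln(4.6364)
  = 0.29891 / 1.53393 = 0.19486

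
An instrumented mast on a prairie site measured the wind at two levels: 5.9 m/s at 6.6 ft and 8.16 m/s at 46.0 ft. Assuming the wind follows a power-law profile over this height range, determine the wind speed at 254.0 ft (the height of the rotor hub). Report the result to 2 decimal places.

10.86 m/s

First find α: α = ln(V₂/V₁)/ln(z₂/z₁) = ln(8.16/5.9)/ln(46.0/6.6) = 0.32429/1.94157 = 0.1670
Extrapolate from 46.0 ft to 254.0 ft: V₃ = 8.16 × (254.0/46.0)^0.1670 = 8.16 × 1.3303 = 10.8551 m/s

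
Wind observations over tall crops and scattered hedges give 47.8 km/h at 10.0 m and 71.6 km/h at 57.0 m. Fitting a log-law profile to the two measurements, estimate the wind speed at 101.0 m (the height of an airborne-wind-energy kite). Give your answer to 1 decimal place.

Log law: V ∝ ln(z/z₀). From the pair, with r = V₁/V₂ = 0.66760,
ln z₀ = (ln z₁ − r·ln z₂)/(1 − r) = (2.3026 − 0.66760×4.0431)/0.33240 = -1.1930 → z₀ = 0.3033 m
V₃ = V₁ · ln(z₃/z₀)/ln(z₁/z₀) = 47.8 × 5.8081/3.4956 = 79.4228 km/h

79.4 km/h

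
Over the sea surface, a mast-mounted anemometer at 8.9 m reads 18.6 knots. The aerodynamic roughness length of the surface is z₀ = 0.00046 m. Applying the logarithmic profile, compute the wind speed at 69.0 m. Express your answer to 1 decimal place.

Log law: V(z) ∝ ln(z/z₀), so V₂/V₁ = ln(z₂/z₀) / ln(z₁/z₀).
ln(69.0/0.00046) = 11.9184, ln(8.9/0.00046) = 9.8703
V₂ = 18.6 × 11.9184/9.8703 = 18.6 × 1.2075 = 22.4594 knots

22.5 knots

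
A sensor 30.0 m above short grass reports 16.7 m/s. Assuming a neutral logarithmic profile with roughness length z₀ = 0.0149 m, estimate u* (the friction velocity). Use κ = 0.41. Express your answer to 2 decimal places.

Log law: V(z) = (u*/κ) · ln(z/z₀) ⇒ u* = κ · V / ln(z/z₀)
u* = 0.41 × 16.7 / ln(30.0/0.0149) = 0.41 × 16.7 / 7.6076
   = 6.8470 / 7.6076 = 0.9000 m/s

u* ≈ 0.90 m/s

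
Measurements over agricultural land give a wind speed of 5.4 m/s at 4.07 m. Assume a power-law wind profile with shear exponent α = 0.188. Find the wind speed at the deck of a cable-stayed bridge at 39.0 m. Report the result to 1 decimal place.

8.3 m/s

Power-law profile: V₂ = V₁ · (z₂/z₁)^α
V₂ = 5.4 × (39.0/4.07)^0.188 = 5.4 × (9.5823)^0.188
    = 5.4 × 1.5294 = 8.2587 m/s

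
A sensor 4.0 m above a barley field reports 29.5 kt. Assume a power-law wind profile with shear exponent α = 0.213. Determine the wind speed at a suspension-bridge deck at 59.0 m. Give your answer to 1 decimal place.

52.3 kt

Power-law profile: V₂ = V₁ · (z₂/z₁)^α
V₂ = 29.5 × (59.0/4.0)^0.213 = 29.5 × (14.7500)^0.213
    = 29.5 × 1.7740 = 52.3329 kt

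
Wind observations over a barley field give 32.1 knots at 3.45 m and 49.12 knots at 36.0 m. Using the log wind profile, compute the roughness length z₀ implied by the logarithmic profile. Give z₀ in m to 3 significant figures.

Log law: V(z) ∝ ln(z/z₀). With r = V₁/V₂ = 32.1/49.12 = 0.65350,
r · ln(z₂/z₀) = ln(z₁/z₀) ⇒ ln z₀ = (ln z₁ − r·ln z₂)/(1 − r)
ln z₀ = (1.23837 − 0.65350×3.58352) / 0.34650 = -3.1846
z₀ = exp(-3.1846) = 0.04139 m

z₀ ≈ 0.0414 m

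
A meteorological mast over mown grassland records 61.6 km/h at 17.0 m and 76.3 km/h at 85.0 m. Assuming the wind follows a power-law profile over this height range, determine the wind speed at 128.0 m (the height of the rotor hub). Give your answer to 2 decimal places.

80.57 km/h

First find α: α = ln(V₂/V₁)/ln(z₂/z₁) = ln(76.3/61.6)/ln(85.0/17.0) = 0.21401/1.60944 = 0.1330
Extrapolate from 85.0 m to 128.0 m: V₃ = 76.3 × (128.0/85.0)^0.1330 = 76.3 × 1.0559 = 80.5686 km/h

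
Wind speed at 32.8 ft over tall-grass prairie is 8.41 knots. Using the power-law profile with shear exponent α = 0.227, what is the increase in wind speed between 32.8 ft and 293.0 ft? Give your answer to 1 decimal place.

5.4 knots

Power law: V₂ = V₁ · (z₂/z₁)^α = 8.41 × (8.9329)^0.227 = 13.8252 knots
ΔV = 13.8252 − 8.41 = 5.4152 knots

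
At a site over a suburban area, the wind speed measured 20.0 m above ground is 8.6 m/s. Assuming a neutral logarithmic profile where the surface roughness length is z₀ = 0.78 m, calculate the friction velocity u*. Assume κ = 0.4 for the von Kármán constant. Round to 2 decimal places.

Log law: V(z) = (u*/κ) · ln(z/z₀) ⇒ u* = κ · V / ln(z/z₀)
u* = 0.4 × 8.6 / ln(20.0/0.78) = 0.4 × 8.6 / 3.2442
   = 3.4400 / 3.2442 = 1.0604 m/s

u* ≈ 1.06 m/s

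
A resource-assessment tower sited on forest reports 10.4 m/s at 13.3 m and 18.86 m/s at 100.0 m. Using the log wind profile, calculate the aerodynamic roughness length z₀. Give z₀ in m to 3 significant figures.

Log law: V(z) ∝ ln(z/z₀). With r = V₁/V₂ = 10.4/18.86 = 0.55143,
r · ln(z₂/z₀) = ln(z₁/z₀) ⇒ ln z₀ = (ln z₁ − r·ln z₂)/(1 − r)
ln z₀ = (2.58776 − 0.55143×4.60517) / 0.44857 = 0.1077
z₀ = exp(0.1077) = 1.114 m

z₀ ≈ 1.11 m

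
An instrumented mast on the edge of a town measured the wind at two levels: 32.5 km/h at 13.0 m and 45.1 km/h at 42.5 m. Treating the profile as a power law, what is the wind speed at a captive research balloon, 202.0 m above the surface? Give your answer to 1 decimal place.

69.4 km/h

First find α: α = ln(V₂/V₁)/ln(z₂/z₁) = ln(45.1/32.5)/ln(42.5/13.0) = 0.32764/1.18455 = 0.2766
Extrapolate from 42.5 m to 202.0 m: V₃ = 45.1 × (202.0/42.5)^0.2766 = 45.1 × 1.5390 = 69.4099 km/h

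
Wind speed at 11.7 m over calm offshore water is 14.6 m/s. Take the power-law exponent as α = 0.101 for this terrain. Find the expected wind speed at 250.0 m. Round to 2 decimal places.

19.89 m/s

Power-law profile: V₂ = V₁ · (z₂/z₁)^α
V₂ = 14.6 × (250.0/11.7)^0.101 = 14.6 × (21.3675)^0.101
    = 14.6 × 1.3624 = 19.8911 m/s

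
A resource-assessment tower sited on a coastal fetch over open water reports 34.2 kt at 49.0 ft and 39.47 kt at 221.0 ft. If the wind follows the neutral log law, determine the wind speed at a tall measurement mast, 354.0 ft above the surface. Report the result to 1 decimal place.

Log law: V ∝ ln(z/z₀). From the pair, with r = V₁/V₂ = 0.86648,
ln z₀ = (ln z₁ − r·ln z₂)/(1 − r) = (3.8918 − 0.86648×5.3982)/0.13352 = -5.8837 → z₀ = 0.002785 ft
V₃ = V₁ · ln(z₃/z₀)/ln(z₁/z₀) = 34.2 × 11.7530/9.7755 = 41.1183 kt

41.1 kt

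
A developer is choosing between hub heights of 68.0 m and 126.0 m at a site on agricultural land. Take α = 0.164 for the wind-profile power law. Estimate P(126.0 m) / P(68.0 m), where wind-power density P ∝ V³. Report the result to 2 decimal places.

1.35

Speed ratio: V_B/V_A = (z_B/z_A)^α = (126.0/68.0)^0.164 = (1.8529)^0.164 = 1.10644
Power-density ratio: P_B/P_A = (V_B/V_A)³ = (1.10644)³ = 1.35453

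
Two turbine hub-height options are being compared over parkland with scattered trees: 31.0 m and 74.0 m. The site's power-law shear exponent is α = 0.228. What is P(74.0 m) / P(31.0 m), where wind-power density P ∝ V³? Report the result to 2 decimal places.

1.81

Speed ratio: V_B/V_A = (z_B/z_A)^α = (74.0/31.0)^0.228 = (2.3871)^0.228 = 1.21942
Power-density ratio: P_B/P_A = (V_B/V_A)³ = (1.21942)³ = 1.81327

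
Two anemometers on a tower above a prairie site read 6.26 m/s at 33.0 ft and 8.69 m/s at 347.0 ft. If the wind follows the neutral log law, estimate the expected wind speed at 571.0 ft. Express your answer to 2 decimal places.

Log law: V ∝ ln(z/z₀). From the pair, with r = V₁/V₂ = 0.72037,
ln z₀ = (ln z₁ − r·ln z₂)/(1 − r) = (3.4965 − 0.72037×5.8493)/0.27963 = -2.5647 → z₀ = 0.07695 ft
V₃ = V₁ · ln(z₃/z₀)/ln(z₁/z₀) = 6.26 × 8.9120/6.0612 = 9.2044 m/s

9.20 m/s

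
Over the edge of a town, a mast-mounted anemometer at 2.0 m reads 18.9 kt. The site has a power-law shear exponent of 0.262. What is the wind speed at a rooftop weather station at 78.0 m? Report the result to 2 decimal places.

Power-law profile: V₂ = V₁ · (z₂/z₁)^α
V₂ = 18.9 × (78.0/2.0)^0.262 = 18.9 × (39.0000)^0.262
    = 18.9 × 2.6113 = 49.3538 kt

49.35 kt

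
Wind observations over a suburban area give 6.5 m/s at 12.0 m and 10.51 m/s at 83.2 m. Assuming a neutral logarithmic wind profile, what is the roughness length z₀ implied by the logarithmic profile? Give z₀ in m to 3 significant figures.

z₀ ≈ 0.520 m

Log law: V(z) ∝ ln(z/z₀). With r = V₁/V₂ = 6.5/10.51 = 0.61846,
r · ln(z₂/z₀) = ln(z₁/z₀) ⇒ ln z₀ = (ln z₁ − r·ln z₂)/(1 − r)
ln z₀ = (2.48491 − 0.61846×4.42125) / 0.38154 = -0.6538
z₀ = exp(-0.6538) = 0.5201 m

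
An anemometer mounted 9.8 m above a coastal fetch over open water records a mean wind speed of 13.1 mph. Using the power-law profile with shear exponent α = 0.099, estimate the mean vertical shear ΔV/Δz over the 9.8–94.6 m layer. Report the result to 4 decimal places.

Power law: V₂ = V₁ · (z₂/z₁)^α = 13.1 × (9.6531)^0.099 = 16.3966 mph
ΔV/Δz = (16.3966 − 13.1)/(94.6 − 9.8) = 3.2966/84.8000 = 0.03887 mph/m

0.0389 mph/m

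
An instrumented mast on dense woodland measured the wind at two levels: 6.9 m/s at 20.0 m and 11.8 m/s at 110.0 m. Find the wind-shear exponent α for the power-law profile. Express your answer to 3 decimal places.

α ≈ 0.315

Power law: V₂/V₁ = (z₂/z₁)^α ⇒ α = ln(V₂/V₁) / ln(z₂/z₁)
α = ln(11.8/6.9) / ln(110.0/20.0) = ln(1.7101) / ln(5.5000)
  = 0.53658 / 1.70475 = 0.31476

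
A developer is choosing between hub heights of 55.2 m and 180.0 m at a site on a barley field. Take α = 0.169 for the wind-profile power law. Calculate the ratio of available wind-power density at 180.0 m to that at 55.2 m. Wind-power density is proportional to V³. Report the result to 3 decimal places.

1.821

Speed ratio: V_B/V_A = (z_B/z_A)^α = (180.0/55.2)^0.169 = (3.2609)^0.169 = 1.22111
Power-density ratio: P_B/P_A = (V_B/V_A)³ = (1.22111)³ = 1.82079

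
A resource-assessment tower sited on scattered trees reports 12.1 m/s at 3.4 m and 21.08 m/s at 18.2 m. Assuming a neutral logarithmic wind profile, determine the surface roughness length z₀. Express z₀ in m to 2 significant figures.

Log law: V(z) ∝ ln(z/z₀). With r = V₁/V₂ = 12.1/21.08 = 0.57400,
r · ln(z₂/z₀) = ln(z₁/z₀) ⇒ ln z₀ = (ln z₁ − r·ln z₂)/(1 − r)
ln z₀ = (1.22378 − 0.57400×2.90142) / 0.42600 = -1.0368
z₀ = exp(-1.0368) = 0.3546 m

z₀ ≈ 0.35 m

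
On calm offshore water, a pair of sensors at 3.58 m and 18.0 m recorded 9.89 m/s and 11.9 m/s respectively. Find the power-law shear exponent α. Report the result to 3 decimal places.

α ≈ 0.115

Power law: V₂/V₁ = (z₂/z₁)^α ⇒ α = ln(V₂/V₁) / ln(z₂/z₁)
α = ln(11.9/9.89) / ln(18.0/3.58) = ln(1.2032) / ln(5.0279)
  = 0.18501 / 1.61501 = 0.11456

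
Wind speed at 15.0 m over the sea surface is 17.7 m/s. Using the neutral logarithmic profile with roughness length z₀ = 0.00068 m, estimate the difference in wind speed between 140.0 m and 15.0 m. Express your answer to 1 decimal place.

Log law: V₂ = V₁ · ln(z₂/z₀)/ln(z₁/z₀) = 17.7 × 12.2351/10.0015 = 21.6529 m/s
ΔV = 21.6529 − 17.7 = 3.9529 m/s

4.0 m/s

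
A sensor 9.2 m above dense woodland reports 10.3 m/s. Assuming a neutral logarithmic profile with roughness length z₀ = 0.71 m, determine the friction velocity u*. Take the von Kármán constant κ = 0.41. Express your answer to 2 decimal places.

Log law: V(z) = (u*/κ) · ln(z/z₀) ⇒ u* = κ · V / ln(z/z₀)
u* = 0.41 × 10.3 / ln(9.2/0.71) = 0.41 × 10.3 / 2.5617
   = 4.2230 / 2.5617 = 1.6485 m/s

u* ≈ 1.65 m/s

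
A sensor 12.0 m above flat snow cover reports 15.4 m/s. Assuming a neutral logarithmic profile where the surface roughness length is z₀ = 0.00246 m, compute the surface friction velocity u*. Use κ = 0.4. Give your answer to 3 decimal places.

Log law: V(z) = (u*/κ) · ln(z/z₀) ⇒ u* = κ · V / ln(z/z₀)
u* = 0.4 × 15.4 / ln(12.0/0.00246) = 0.4 × 15.4 / 8.4925
   = 6.1600 / 8.4925 = 0.7253 m/s

u* ≈ 0.725 m/s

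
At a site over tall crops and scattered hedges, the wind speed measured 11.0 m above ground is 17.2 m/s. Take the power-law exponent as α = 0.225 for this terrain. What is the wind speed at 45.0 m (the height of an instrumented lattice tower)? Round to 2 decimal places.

Power-law profile: V₂ = V₁ · (z₂/z₁)^α
V₂ = 17.2 × (45.0/11.0)^0.225 = 17.2 × (4.0909)^0.225
    = 17.2 × 1.3730 = 23.6150 m/s

23.61 m/s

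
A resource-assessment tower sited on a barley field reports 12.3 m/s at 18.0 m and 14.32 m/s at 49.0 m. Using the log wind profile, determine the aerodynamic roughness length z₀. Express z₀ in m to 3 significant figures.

z₀ ≈ 0.0405 m

Log law: V(z) ∝ ln(z/z₀). With r = V₁/V₂ = 12.3/14.32 = 0.85894,
r · ln(z₂/z₀) = ln(z₁/z₀) ⇒ ln z₀ = (ln z₁ − r·ln z₂)/(1 − r)
ln z₀ = (2.89037 − 0.85894×3.89182) / 0.14106 = -3.2076
z₀ = exp(-3.2076) = 0.04046 m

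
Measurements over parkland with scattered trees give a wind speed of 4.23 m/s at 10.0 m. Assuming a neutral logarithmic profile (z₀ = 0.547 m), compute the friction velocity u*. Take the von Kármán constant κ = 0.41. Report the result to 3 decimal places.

Log law: V(z) = (u*/κ) · ln(z/z₀) ⇒ u* = κ · V / ln(z/z₀)
u* = 0.41 × 4.23 / ln(10.0/0.547) = 0.41 × 4.23 / 2.9059
   = 1.7343 / 2.9059 = 0.5968 m/s

u* ≈ 0.597 m/s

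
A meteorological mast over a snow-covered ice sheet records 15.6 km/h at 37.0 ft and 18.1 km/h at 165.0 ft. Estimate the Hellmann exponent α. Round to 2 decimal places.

α ≈ 0.10

Power law: V₂/V₁ = (z₂/z₁)^α ⇒ α = ln(V₂/V₁) / ln(z₂/z₁)
α = ln(18.1/15.6) / ln(165.0/37.0) = ln(1.1603) / ln(4.4595)
  = 0.14864 / 1.49503 = 0.09942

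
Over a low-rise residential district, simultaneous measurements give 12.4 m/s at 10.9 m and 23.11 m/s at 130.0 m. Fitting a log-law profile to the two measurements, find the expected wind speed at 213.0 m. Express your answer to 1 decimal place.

Log law: V ∝ ln(z/z₀). From the pair, with r = V₁/V₂ = 0.53656,
ln z₀ = (ln z₁ − r·ln z₂)/(1 − r) = (2.3888 − 0.53656×4.8675)/0.46344 = -0.4812 → z₀ = 0.6181 m
V₃ = V₁ · ln(z₃/z₀)/ln(z₁/z₀) = 12.4 × 5.8424/2.8699 = 25.2434 m/s

25.2 m/s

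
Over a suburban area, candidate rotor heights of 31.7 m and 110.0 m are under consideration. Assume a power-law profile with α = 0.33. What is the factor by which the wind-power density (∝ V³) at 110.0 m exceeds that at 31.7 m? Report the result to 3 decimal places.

3.427

Speed ratio: V_B/V_A = (z_B/z_A)^α = (110.0/31.7)^0.33 = (3.4700)^0.33 = 1.50768
Power-density ratio: P_B/P_A = (V_B/V_A)³ = (1.50768)³ = 3.42713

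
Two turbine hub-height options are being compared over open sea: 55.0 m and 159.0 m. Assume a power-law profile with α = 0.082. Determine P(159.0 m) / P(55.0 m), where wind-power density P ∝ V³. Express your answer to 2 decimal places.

Speed ratio: V_B/V_A = (z_B/z_A)^α = (159.0/55.0)^0.082 = (2.8909)^0.082 = 1.09095
Power-density ratio: P_B/P_A = (V_B/V_A)³ = (1.09095)³ = 1.29842

1.30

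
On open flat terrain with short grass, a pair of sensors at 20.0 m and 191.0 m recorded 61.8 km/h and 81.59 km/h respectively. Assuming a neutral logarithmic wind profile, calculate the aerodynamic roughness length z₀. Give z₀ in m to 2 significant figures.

Log law: V(z) ∝ ln(z/z₀). With r = V₁/V₂ = 61.8/81.59 = 0.75745,
r · ln(z₂/z₀) = ln(z₁/z₀) ⇒ ln z₀ = (ln z₁ − r·ln z₂)/(1 − r)
ln z₀ = (2.99573 − 0.75745×5.25227) / 0.24255 = -4.0510
z₀ = exp(-4.0510) = 0.01741 m

z₀ ≈ 0.017 m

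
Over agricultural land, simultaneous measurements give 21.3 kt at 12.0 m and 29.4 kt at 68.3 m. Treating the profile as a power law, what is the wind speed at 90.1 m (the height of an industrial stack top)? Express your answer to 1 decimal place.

First find α: α = ln(V₂/V₁)/ln(z₂/z₁) = ln(29.4/21.3)/ln(68.3/12.0) = 0.32229/1.73900 = 0.1853
Extrapolate from 68.3 m to 90.1 m: V₃ = 29.4 × (90.1/68.3)^0.1853 = 29.4 × 1.0527 = 30.9488 kt

30.9 kt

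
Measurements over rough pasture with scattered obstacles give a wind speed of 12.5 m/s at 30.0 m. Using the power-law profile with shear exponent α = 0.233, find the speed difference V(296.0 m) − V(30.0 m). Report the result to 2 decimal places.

Power law: V₂ = V₁ · (z₂/z₁)^α = 12.5 × (9.8667)^0.233 = 21.3084 m/s
ΔV = 21.3084 − 12.5 = 8.8084 m/s

8.81 m/s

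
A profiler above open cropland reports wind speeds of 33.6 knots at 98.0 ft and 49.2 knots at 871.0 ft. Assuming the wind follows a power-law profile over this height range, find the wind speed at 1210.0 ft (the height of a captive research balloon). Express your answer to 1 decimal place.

First find α: α = ln(V₂/V₁)/ln(z₂/z₁) = ln(49.2/33.6)/ln(871.0/98.0) = 0.38137/2.18467 = 0.1746
Extrapolate from 871.0 ft to 1210.0 ft: V₃ = 49.2 × (1210.0/871.0)^0.1746 = 49.2 × 1.0591 = 52.1059 knots

52.1 knots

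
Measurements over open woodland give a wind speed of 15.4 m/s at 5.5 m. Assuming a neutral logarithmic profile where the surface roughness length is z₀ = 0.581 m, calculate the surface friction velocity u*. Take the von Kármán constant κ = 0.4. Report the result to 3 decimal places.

Log law: V(z) = (u*/κ) · ln(z/z₀) ⇒ u* = κ · V / ln(z/z₀)
u* = 0.4 × 15.4 / ln(5.5/0.581) = 0.4 × 15.4 / 2.2478
   = 6.1600 / 2.2478 = 2.7405 m/s

u* ≈ 2.741 m/s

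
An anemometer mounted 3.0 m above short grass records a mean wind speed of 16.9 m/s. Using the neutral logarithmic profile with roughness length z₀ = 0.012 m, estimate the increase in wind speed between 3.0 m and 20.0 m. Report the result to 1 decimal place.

Log law: V₂ = V₁ · ln(z₂/z₀)/ln(z₁/z₀) = 16.9 × 7.4186/5.5215 = 22.7067 m/s
ΔV = 22.7067 − 16.9 = 5.8067 m/s

5.8 m/s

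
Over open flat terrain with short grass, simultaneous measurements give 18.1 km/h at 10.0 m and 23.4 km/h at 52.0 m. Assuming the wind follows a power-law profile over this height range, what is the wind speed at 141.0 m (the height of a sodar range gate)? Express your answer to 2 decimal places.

27.33 km/h

First find α: α = ln(V₂/V₁)/ln(z₂/z₁) = ln(23.4/18.1)/ln(52.0/10.0) = 0.25682/1.64866 = 0.1558
Extrapolate from 52.0 m to 141.0 m: V₃ = 23.4 × (141.0/52.0)^0.1558 = 23.4 × 1.1681 = 27.3339 km/h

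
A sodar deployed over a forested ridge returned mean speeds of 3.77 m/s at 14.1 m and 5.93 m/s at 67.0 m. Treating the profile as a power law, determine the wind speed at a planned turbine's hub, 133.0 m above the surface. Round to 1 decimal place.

7.2 m/s

First find α: α = ln(V₂/V₁)/ln(z₂/z₁) = ln(5.93/3.77)/ln(67.0/14.1) = 0.45295/1.55852 = 0.2906
Extrapolate from 67.0 m to 133.0 m: V₃ = 5.93 × (133.0/67.0)^0.2906 = 5.93 × 1.2205 = 7.2376 m/s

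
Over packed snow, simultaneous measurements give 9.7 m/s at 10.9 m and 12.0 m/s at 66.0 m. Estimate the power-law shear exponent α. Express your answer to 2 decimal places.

Power law: V₂/V₁ = (z₂/z₁)^α ⇒ α = ln(V₂/V₁) / ln(z₂/z₁)
α = ln(12.0/9.7) / ln(66.0/10.9) = ln(1.2371) / ln(6.0550)
  = 0.21278 / 1.80089 = 0.11815

α ≈ 0.12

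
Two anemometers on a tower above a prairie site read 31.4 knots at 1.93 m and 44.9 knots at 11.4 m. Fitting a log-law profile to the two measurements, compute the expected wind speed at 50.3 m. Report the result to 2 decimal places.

Log law: V ∝ ln(z/z₀). From the pair, with r = V₁/V₂ = 0.69933,
ln z₀ = (ln z₁ − r·ln z₂)/(1 − r) = (0.6575 − 0.69933×2.4336)/0.30067 = -3.4735 → z₀ = 0.03101 m
V₃ = V₁ · ln(z₃/z₀)/ln(z₁/z₀) = 31.4 × 7.3915/4.1311 = 56.1828 knots

56.18 knots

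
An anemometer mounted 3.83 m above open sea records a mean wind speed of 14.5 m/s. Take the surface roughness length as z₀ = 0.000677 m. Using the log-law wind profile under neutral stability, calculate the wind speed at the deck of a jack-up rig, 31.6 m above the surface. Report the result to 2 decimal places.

18.04 m/s

Log law: V(z) ∝ ln(z/z₀), so V₂/V₁ = ln(z₂/z₀) / ln(z₁/z₀).
ln(31.6/0.000677) = 10.7510, ln(3.83/0.000677) = 8.6407
V₂ = 14.5 × 10.7510/8.6407 = 14.5 × 1.2442 = 18.0413 m/s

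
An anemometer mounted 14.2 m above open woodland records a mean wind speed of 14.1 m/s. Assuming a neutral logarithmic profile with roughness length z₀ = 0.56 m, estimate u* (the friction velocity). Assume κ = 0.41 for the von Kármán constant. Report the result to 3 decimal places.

Log law: V(z) = (u*/κ) · ln(z/z₀) ⇒ u* = κ · V / ln(z/z₀)
u* = 0.41 × 14.1 / ln(14.2/0.56) = 0.41 × 14.1 / 3.2331
   = 5.7810 / 3.2331 = 1.7881 m/s

u* ≈ 1.788 m/s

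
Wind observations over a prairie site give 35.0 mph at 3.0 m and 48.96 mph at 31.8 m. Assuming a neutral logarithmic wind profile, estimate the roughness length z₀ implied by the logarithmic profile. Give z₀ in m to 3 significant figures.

z₀ ≈ 0.00806 m

Log law: V(z) ∝ ln(z/z₀). With r = V₁/V₂ = 35.0/48.96 = 0.71487,
r · ln(z₂/z₀) = ln(z₁/z₀) ⇒ ln z₀ = (ln z₁ − r·ln z₂)/(1 − r)
ln z₀ = (1.09861 − 0.71487×3.45947) / 0.28513 = -4.8204
z₀ = exp(-4.8204) = 0.008063 m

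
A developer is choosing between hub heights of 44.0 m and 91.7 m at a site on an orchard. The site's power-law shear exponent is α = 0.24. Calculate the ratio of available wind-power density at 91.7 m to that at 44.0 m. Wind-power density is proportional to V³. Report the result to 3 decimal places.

1.697

Speed ratio: V_B/V_A = (z_B/z_A)^α = (91.7/44.0)^0.24 = (2.0841)^0.24 = 1.19272
Power-density ratio: P_B/P_A = (V_B/V_A)³ = (1.19272)³ = 1.69676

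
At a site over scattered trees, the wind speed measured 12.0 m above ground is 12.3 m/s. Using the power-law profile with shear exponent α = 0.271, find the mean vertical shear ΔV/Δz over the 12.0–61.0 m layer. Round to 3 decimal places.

Power law: V₂ = V₁ · (z₂/z₁)^α = 12.3 × (5.0833)^0.271 = 19.1105 m/s
ΔV/Δz = (19.1105 − 12.3)/(61.0 − 12.0) = 6.8105/49.0000 = 0.13899 m/s/m

0.139 m/s/m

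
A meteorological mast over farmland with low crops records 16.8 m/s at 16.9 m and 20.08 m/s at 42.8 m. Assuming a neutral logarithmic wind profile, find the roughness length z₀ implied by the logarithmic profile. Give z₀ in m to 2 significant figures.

z₀ ≈ 0.14 m

Log law: V(z) ∝ ln(z/z₀). With r = V₁/V₂ = 16.8/20.08 = 0.83665,
r · ln(z₂/z₀) = ln(z₁/z₀) ⇒ ln z₀ = (ln z₁ − r·ln z₂)/(1 − r)
ln z₀ = (2.82731 − 0.83665×3.75654) / 0.16335 = -1.9321
z₀ = exp(-1.9321) = 0.1448 m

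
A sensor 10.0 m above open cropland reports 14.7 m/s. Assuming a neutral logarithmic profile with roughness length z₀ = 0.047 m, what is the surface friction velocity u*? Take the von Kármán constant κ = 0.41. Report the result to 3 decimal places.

Log law: V(z) = (u*/κ) · ln(z/z₀) ⇒ u* = κ · V / ln(z/z₀)
u* = 0.41 × 14.7 / ln(10.0/0.047) = 0.41 × 14.7 / 5.3602
   = 6.0270 / 5.3602 = 1.1244 m/s

u* ≈ 1.124 m/s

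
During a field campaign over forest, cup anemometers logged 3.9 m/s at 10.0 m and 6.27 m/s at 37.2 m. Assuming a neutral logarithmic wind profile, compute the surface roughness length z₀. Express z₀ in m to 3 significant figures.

Log law: V(z) ∝ ln(z/z₀). With r = V₁/V₂ = 3.9/6.27 = 0.62201,
r · ln(z₂/z₀) = ln(z₁/z₀) ⇒ ln z₀ = (ln z₁ − r·ln z₂)/(1 − r)
ln z₀ = (2.30259 − 0.62201×3.61631) / 0.37799 = 0.1408
z₀ = exp(0.1408) = 1.151 m

z₀ ≈ 1.15 m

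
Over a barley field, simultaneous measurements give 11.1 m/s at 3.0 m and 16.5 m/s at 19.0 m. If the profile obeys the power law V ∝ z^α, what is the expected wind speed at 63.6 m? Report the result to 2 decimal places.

21.39 m/s

First find α: α = ln(V₂/V₁)/ln(z₂/z₁) = ln(16.5/11.1)/ln(19.0/3.0) = 0.39642/1.84583 = 0.2148
Extrapolate from 19.0 m to 63.6 m: V₃ = 16.5 × (63.6/19.0)^0.2148 = 16.5 × 1.2962 = 21.3880 m/s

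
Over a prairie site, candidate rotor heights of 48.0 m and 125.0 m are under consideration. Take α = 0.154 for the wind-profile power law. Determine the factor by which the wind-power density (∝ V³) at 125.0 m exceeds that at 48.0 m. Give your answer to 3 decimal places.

1.556

Speed ratio: V_B/V_A = (z_B/z_A)^α = (125.0/48.0)^0.154 = (2.6042)^0.154 = 1.15881
Power-density ratio: P_B/P_A = (V_B/V_A)³ = (1.15881)³ = 1.55611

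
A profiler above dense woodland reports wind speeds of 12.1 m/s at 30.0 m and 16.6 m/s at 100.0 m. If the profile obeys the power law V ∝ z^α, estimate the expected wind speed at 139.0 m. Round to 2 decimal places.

First find α: α = ln(V₂/V₁)/ln(z₂/z₁) = ln(16.6/12.1)/ln(100.0/30.0) = 0.31620/1.20397 = 0.2626
Extrapolate from 100.0 m to 139.0 m: V₃ = 16.6 × (139.0/100.0)^0.2626 = 16.6 × 1.0903 = 18.0996 m/s

18.10 m/s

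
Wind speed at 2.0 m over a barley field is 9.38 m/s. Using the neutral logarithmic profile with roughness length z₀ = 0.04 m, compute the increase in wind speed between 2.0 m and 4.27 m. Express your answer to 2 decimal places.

1.82 m/s

Log law: V₂ = V₁ · ln(z₂/z₀)/ln(z₁/z₀) = 9.38 × 4.6705/3.9120 = 11.1986 m/s
ΔV = 11.1986 − 9.38 = 1.8186 m/s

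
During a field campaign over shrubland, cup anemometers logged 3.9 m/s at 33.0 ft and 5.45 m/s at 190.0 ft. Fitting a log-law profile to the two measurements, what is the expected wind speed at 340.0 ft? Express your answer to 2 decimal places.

5.97 m/s

Log law: V ∝ ln(z/z₀). From the pair, with r = V₁/V₂ = 0.71560,
ln z₀ = (ln z₁ − r·ln z₂)/(1 − r) = (3.4965 − 0.71560×5.2470)/0.28440 = -0.9080 → z₀ = 0.4033 ft
V₃ = V₁ · ln(z₃/z₀)/ln(z₁/z₀) = 3.9 × 6.7370/4.4045 = 5.9653 m/s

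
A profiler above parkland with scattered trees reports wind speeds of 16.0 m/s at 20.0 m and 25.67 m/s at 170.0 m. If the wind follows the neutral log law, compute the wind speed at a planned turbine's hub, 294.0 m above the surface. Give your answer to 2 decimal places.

Log law: V ∝ ln(z/z₀). From the pair, with r = V₁/V₂ = 0.62330,
ln z₀ = (ln z₁ − r·ln z₂)/(1 − r) = (2.9957 − 0.62330×5.1358)/0.37670 = -0.5452 → z₀ = 0.5797 m
V₃ = V₁ · ln(z₃/z₀)/ln(z₁/z₀) = 16.0 × 6.2288/3.5410 = 28.1452 m/s

28.15 m/s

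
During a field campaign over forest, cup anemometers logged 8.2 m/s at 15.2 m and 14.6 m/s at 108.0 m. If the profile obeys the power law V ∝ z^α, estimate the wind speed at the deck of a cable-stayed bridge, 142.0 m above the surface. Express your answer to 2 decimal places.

First find α: α = ln(V₂/V₁)/ln(z₂/z₁) = ln(14.6/8.2)/ln(108.0/15.2) = 0.57689/1.96084 = 0.2942
Extrapolate from 108.0 m to 142.0 m: V₃ = 14.6 × (142.0/108.0)^0.2942 = 14.6 × 1.0839 = 15.8243 m/s

15.82 m/s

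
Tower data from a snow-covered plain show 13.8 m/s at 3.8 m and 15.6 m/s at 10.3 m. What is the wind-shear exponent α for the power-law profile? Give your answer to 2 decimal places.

Power law: V₂/V₁ = (z₂/z₁)^α ⇒ α = ln(V₂/V₁) / ln(z₂/z₁)
α = ln(15.6/13.8) / ln(10.3/3.8) = ln(1.1304) / ln(2.7105)
  = 0.12260 / 0.99714 = 0.12295

α ≈ 0.12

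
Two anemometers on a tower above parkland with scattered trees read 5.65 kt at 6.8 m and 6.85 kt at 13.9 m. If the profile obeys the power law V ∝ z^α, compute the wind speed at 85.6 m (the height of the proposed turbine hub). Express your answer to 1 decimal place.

11.2 kt

First find α: α = ln(V₂/V₁)/ln(z₂/z₁) = ln(6.85/5.65)/ln(13.9/6.8) = 0.19259/0.71497 = 0.2694
Extrapolate from 13.9 m to 85.6 m: V₃ = 6.85 × (85.6/13.9)^0.2694 = 6.85 × 1.6318 = 11.1776 kt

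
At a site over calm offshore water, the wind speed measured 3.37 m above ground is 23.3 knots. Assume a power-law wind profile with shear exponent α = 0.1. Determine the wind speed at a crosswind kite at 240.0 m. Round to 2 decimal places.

35.70 knots

Power-law profile: V₂ = V₁ · (z₂/z₁)^α
V₂ = 23.3 × (240.0/3.37)^0.1 = 23.3 × (71.2166)^0.1
    = 23.3 × 1.5320 = 35.6955 knots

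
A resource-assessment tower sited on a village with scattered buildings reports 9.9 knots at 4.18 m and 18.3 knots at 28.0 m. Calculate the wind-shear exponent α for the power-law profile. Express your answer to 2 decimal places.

Power law: V₂/V₁ = (z₂/z₁)^α ⇒ α = ln(V₂/V₁) / ln(z₂/z₁)
α = ln(18.3/9.9) / ln(28.0/4.18) = ln(1.8485) / ln(6.6986)
  = 0.61437 / 1.90189 = 0.32303

α ≈ 0.32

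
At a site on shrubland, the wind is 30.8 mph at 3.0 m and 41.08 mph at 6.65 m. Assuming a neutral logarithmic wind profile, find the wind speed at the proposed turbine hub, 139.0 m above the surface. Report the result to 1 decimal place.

Log law: V ∝ ln(z/z₀). From the pair, with r = V₁/V₂ = 0.74976,
ln z₀ = (ln z₁ − r·ln z₂)/(1 − r) = (1.0986 − 0.74976×1.8946)/0.25024 = -1.2863 → z₀ = 0.2763 m
V₃ = V₁ · ln(z₃/z₀)/ln(z₁/z₀) = 30.8 × 6.2208/2.3849 = 80.3382 mph

80.3 mph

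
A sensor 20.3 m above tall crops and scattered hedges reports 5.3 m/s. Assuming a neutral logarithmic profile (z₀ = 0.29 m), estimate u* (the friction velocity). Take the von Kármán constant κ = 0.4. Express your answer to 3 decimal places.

u* ≈ 0.499 m/s

Log law: V(z) = (u*/κ) · ln(z/z₀) ⇒ u* = κ · V / ln(z/z₀)
u* = 0.4 × 5.3 / ln(20.3/0.29) = 0.4 × 5.3 / 4.2485
   = 2.1200 / 4.2485 = 0.4990 m/s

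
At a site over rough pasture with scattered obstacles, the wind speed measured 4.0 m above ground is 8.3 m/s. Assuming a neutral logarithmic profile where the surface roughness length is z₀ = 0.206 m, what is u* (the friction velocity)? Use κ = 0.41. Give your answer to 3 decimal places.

u* ≈ 1.147 m/s

Log law: V(z) = (u*/κ) · ln(z/z₀) ⇒ u* = κ · V / ln(z/z₀)
u* = 0.41 × 8.3 / ln(4.0/0.206) = 0.41 × 8.3 / 2.9662
   = 3.4030 / 2.9662 = 1.1473 m/s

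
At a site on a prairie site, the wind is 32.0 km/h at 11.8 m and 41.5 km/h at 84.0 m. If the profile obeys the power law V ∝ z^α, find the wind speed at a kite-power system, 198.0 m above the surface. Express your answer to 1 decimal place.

46.5 km/h

First find α: α = ln(V₂/V₁)/ln(z₂/z₁) = ln(41.5/32.0)/ln(84.0/11.8) = 0.25996/1.96272 = 0.1324
Extrapolate from 84.0 m to 198.0 m: V₃ = 41.5 × (198.0/84.0)^0.1324 = 41.5 × 1.1203 = 46.4911 km/h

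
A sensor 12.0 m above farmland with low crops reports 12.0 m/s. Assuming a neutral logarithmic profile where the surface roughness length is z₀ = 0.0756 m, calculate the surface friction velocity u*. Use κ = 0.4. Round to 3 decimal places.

u* ≈ 0.947 m/s

Log law: V(z) = (u*/κ) · ln(z/z₀) ⇒ u* = κ · V / ln(z/z₀)
u* = 0.4 × 12.0 / ln(12.0/0.0756) = 0.4 × 12.0 / 5.0672
   = 4.8000 / 5.0672 = 0.9473 m/s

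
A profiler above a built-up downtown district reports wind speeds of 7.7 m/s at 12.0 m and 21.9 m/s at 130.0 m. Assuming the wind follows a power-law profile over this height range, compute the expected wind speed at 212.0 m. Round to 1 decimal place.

27.1 m/s

First find α: α = ln(V₂/V₁)/ln(z₂/z₁) = ln(21.9/7.7)/ln(130.0/12.0) = 1.04527/2.38263 = 0.4387
Extrapolate from 130.0 m to 212.0 m: V₃ = 21.9 × (212.0/130.0)^0.4387 = 21.9 × 1.2393 = 27.1407 m/s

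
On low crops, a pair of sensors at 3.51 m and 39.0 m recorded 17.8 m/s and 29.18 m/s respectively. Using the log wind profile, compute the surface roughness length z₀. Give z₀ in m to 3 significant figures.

z₀ ≈ 0.0812 m

Log law: V(z) ∝ ln(z/z₀). With r = V₁/V₂ = 17.8/29.18 = 0.61001,
r · ln(z₂/z₀) = ln(z₁/z₀) ⇒ ln z₀ = (ln z₁ − r·ln z₂)/(1 − r)
ln z₀ = (1.25562 − 0.61001×3.66356) / 0.38999 = -2.5108
z₀ = exp(-2.5108) = 0.08121 m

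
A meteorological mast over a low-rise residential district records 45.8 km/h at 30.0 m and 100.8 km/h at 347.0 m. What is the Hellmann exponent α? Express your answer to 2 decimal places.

Power law: V₂/V₁ = (z₂/z₁)^α ⇒ α = ln(V₂/V₁) / ln(z₂/z₁)
α = ln(100.8/45.8) / ln(347.0/30.0) = ln(2.2009) / ln(11.5667)
  = 0.78885 / 2.44813 = 0.32223

α ≈ 0.32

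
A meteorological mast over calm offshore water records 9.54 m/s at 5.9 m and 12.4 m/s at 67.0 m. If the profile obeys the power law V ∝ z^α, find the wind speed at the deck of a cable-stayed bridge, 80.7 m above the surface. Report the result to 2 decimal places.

12.65 m/s

First find α: α = ln(V₂/V₁)/ln(z₂/z₁) = ln(12.4/9.54)/ln(67.0/5.9) = 0.26220/2.42974 = 0.1079
Extrapolate from 67.0 m to 80.7 m: V₃ = 12.4 × (80.7/67.0)^0.1079 = 12.4 × 1.0203 = 12.6515 m/s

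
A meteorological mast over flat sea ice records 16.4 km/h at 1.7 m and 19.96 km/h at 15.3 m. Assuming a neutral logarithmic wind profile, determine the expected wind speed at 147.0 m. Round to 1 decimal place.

Log law: V ∝ ln(z/z₀). From the pair, with r = V₁/V₂ = 0.82164,
ln z₀ = (ln z₁ − r·ln z₂)/(1 − r) = (0.5306 − 0.82164×2.7279)/0.17836 = -9.5914 → z₀ = 0.00006831 m
V₃ = V₁ · ln(z₃/z₀)/ln(z₁/z₀) = 16.4 × 14.5819/10.1220 = 23.6259 km/h

23.6 km/h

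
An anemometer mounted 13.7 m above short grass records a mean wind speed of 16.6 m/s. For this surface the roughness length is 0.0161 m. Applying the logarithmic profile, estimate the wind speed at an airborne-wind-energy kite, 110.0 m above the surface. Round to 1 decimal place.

21.7 m/s

Log law: V(z) ∝ ln(z/z₀), so V₂/V₁ = ln(z₂/z₀) / ln(z₁/z₀).
ln(110.0/0.0161) = 8.8294, ln(13.7/0.0161) = 6.7463
V₂ = 16.6 × 8.8294/6.7463 = 16.6 × 1.3088 = 21.7256 m/s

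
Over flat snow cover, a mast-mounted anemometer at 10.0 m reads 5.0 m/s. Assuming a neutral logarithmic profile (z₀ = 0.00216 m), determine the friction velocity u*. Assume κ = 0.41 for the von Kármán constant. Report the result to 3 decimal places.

u* ≈ 0.243 m/s

Log law: V(z) = (u*/κ) · ln(z/z₀) ⇒ u* = κ · V / ln(z/z₀)
u* = 0.41 × 5.0 / ln(10.0/0.00216) = 0.41 × 5.0 / 8.4402
   = 2.0500 / 8.4402 = 0.2429 m/s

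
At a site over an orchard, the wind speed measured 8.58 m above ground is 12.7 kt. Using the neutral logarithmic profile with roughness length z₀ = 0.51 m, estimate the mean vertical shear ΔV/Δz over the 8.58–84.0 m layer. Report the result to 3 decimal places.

0.136 kt/m

Log law: V₂ = V₁ · ln(z₂/z₀)/ln(z₁/z₀) = 12.7 × 5.1042/2.8228 = 22.9642 kt
ΔV/Δz = (22.9642 − 12.7)/(84.0 − 8.58) = 10.2642/75.4200 = 0.13609 kt/m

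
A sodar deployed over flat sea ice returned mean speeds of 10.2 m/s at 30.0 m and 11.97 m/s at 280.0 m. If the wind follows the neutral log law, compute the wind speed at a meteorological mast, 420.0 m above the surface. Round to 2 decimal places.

12.29 m/s

Log law: V ∝ ln(z/z₀). From the pair, with r = V₁/V₂ = 0.85213,
ln z₀ = (ln z₁ − r·ln z₂)/(1 − r) = (3.4012 − 0.85213×5.6348)/0.14787 = -9.4704 → z₀ = 0.00007710 m
V₃ = V₁ · ln(z₃/z₀)/ln(z₁/z₀) = 10.2 × 15.5106/12.8715 = 12.2913 m/s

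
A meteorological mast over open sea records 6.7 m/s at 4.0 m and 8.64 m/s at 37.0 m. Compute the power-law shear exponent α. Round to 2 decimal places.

Power law: V₂/V₁ = (z₂/z₁)^α ⇒ α = ln(V₂/V₁) / ln(z₂/z₁)
α = ln(8.64/6.7) / ln(37.0/4.0) = ln(1.2896) / ln(9.2500)
  = 0.25430 / 2.22462 = 0.11431

α ≈ 0.11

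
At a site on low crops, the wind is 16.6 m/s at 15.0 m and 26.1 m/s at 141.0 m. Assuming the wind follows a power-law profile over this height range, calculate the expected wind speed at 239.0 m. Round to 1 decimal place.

First find α: α = ln(V₂/V₁)/ln(z₂/z₁) = ln(26.1/16.6)/ln(141.0/15.0) = 0.45253/2.24071 = 0.2020
Extrapolate from 141.0 m to 239.0 m: V₃ = 26.1 × (239.0/141.0)^0.2020 = 26.1 × 1.1125 = 29.0352 m/s

29.0 m/s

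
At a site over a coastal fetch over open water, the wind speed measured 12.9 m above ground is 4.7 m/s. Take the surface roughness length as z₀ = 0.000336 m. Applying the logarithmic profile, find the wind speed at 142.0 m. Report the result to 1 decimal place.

Log law: V(z) ∝ ln(z/z₀), so V₂/V₁ = ln(z₂/z₀) / ln(z₁/z₀).
ln(142.0/0.000336) = 12.9542, ln(12.9/0.000336) = 10.5556
V₂ = 4.7 × 12.9542/10.5556 = 4.7 × 1.2272 = 5.7680 m/s

5.8 m/s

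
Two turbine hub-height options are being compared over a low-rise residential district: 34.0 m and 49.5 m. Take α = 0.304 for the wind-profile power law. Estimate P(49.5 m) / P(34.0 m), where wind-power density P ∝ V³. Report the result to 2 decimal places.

1.41

Speed ratio: V_B/V_A = (z_B/z_A)^α = (49.5/34.0)^0.304 = (1.4559)^0.304 = 1.12096
Power-density ratio: P_B/P_A = (V_B/V_A)³ = (1.12096)³ = 1.40855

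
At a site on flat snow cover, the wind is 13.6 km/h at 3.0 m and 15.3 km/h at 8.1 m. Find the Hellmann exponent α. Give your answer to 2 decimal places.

α ≈ 0.12

Power law: V₂/V₁ = (z₂/z₁)^α ⇒ α = ln(V₂/V₁) / ln(z₂/z₁)
α = ln(15.3/13.6) / ln(8.1/3.0) = ln(1.1250) / ln(2.7000)
  = 0.11778 / 0.99325 = 0.11858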